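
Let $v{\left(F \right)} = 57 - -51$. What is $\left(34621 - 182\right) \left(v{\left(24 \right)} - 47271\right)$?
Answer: $-1624246557$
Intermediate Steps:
$v{\left(F \right)} = 108$ ($v{\left(F \right)} = 57 + 51 = 108$)
$\left(34621 - 182\right) \left(v{\left(24 \right)} - 47271\right) = \left(34621 - 182\right) \left(108 - 47271\right) = 34439 \left(-47163\right) = -1624246557$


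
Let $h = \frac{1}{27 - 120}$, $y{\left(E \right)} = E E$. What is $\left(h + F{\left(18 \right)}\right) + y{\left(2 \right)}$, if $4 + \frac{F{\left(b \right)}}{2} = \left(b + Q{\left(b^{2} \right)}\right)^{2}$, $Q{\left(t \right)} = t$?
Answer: $\frac{21754931}{93} \approx 2.3392 \cdot 10^{5}$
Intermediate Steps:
$y{\left(E \right)} = E^{2}$
$F{\left(b \right)} = -8 + 2 \left(b + b^{2}\right)^{2}$
$h = - \frac{1}{93}$ ($h = \frac{1}{-93} = - \frac{1}{93} \approx -0.010753$)
$\left(h + F{\left(18 \right)}\right) + y{\left(2 \right)} = \left(- \frac{1}{93} - \left(8 - 2 \cdot 18^{2} \left(1 + 18\right)^{2}\right)\right) + 2^{2} = \left(- \frac{1}{93} - \left(8 - 648 \cdot 19^{2}\right)\right) + 4 = \left(- \frac{1}{93} - \left(8 - 233928\right)\right) + 4 = \left(- \frac{1}{93} + \left(-8 + 233928\right)\right) + 4 = \left(- \frac{1}{93} + 233920\right) + 4 = \frac{21754559}{93} + 4 = \frac{21754931}{93}$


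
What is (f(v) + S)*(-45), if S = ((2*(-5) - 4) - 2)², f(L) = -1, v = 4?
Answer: -11475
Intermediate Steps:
S = 256 (S = ((-10 - 4) - 2)² = (-14 - 2)² = (-16)² = 256)
(f(v) + S)*(-45) = (-1 + 256)*(-45) = 255*(-45) = -11475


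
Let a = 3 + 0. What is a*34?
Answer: 102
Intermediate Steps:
a = 3
a*34 = 3*34 = 102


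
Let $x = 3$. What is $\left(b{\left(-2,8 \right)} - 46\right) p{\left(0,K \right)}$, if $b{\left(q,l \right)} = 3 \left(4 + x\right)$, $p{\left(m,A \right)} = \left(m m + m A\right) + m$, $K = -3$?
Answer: $0$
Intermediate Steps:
$p{\left(m,A \right)} = m + m^{2} + A m$ ($p{\left(m,A \right)} = \left(m^{2} + A m\right) + m = m + m^{2} + A m$)
$b{\left(q,l \right)} = 21$ ($b{\left(q,l \right)} = 3 \left(4 + 3\right) = 3 \cdot 7 = 21$)
$\left(b{\left(-2,8 \right)} - 46\right) p{\left(0,K \right)} = \left(21 - 46\right) 0 \left(1 - 3 + 0\right) = - 25 \cdot 0 \left(-2\right) = \left(-25\right) 0 = 0$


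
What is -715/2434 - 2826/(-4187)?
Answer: 3884779/10191158 ≈ 0.38119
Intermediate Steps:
-715/2434 - 2826/(-4187) = -715*1/2434 - 2826*(-1/4187) = -715/2434 + 2826/4187 = 3884779/10191158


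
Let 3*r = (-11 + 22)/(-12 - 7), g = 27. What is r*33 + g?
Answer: 392/19 ≈ 20.632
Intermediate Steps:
r = -11/57 (r = ((-11 + 22)/(-12 - 7))/3 = (11/(-19))/3 = (11*(-1/19))/3 = (⅓)*(-11/19) = -11/57 ≈ -0.19298)
r*33 + g = -11/57*33 + 27 = -121/19 + 27 = 392/19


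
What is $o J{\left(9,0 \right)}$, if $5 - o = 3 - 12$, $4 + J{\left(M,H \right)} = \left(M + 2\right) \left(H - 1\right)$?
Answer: $-210$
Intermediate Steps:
$J{\left(M,H \right)} = -4 + \left(-1 + H\right) \left(2 + M\right)$ ($J{\left(M,H \right)} = -4 + \left(M + 2\right) \left(H - 1\right) = -4 + \left(2 + M\right) \left(-1 + H\right) = -4 + \left(-1 + H\right) \left(2 + M\right)$)
$o = 14$ ($o = 5 - \left(3 - 12\right) = 5 - -9 = 5 + 9 = 14$)
$o J{\left(9,0 \right)} = 14 \left(-6 - 9 + 2 \cdot 0 + 0 \cdot 9\right) = 14 \left(-6 - 9 + 0 + 0\right) = 14 \left(-15\right) = -210$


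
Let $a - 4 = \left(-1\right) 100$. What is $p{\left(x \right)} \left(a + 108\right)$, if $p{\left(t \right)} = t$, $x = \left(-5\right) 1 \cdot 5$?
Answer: $-300$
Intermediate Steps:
$x = -25$ ($x = \left(-5\right) 5 = -25$)
$a = -96$ ($a = 4 - 100 = -96$)
$p{\left(x \right)} \left(a + 108\right) = - 25 \left(-96 + 108\right) = \left(-25\right) 12 = -300$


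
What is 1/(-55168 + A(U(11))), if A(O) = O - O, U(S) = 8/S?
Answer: -1/55168 ≈ -1.8126e-5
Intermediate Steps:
A(O) = 0
1/(-55168 + A(U(11))) = 1/(-55168 + 0) = 1/(-55168) = -1/55168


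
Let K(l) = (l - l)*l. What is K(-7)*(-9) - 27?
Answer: -27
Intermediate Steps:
K(l) = 0 (K(l) = 0*l = 0)
K(-7)*(-9) - 27 = 0*(-9) - 27 = 0 - 27 = -27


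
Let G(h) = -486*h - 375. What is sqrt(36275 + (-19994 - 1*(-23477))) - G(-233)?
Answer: -112863 + sqrt(39758) ≈ -1.1266e+5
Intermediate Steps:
G(h) = -375 - 486*h
sqrt(36275 + (-19994 - 1*(-23477))) - G(-233) = sqrt(36275 + (-19994 - 1*(-23477))) - (-375 - 486*(-233)) = sqrt(36275 + (-19994 + 23477)) - (-375 + 113238) = sqrt(36275 + 3483) - 1*112863 = sqrt(39758) - 112863 = -112863 + sqrt(39758)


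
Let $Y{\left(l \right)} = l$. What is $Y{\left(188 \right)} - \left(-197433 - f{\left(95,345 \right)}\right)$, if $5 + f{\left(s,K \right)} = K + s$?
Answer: $198056$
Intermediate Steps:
$f{\left(s,K \right)} = -5 + K + s$ ($f{\left(s,K \right)} = -5 + \left(K + s\right) = -5 + K + s$)
$Y{\left(188 \right)} - \left(-197433 - f{\left(95,345 \right)}\right) = 188 - \left(-197433 - \left(-5 + 345 + 95\right)\right) = 188 - \left(-197433 - 435\right) = 188 - -197868 = 188 + 197868 = 198056$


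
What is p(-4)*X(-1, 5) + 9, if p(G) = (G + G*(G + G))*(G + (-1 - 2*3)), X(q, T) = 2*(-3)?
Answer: 1857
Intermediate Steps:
X(q, T) = -6
p(G) = (-7 + G)*(G + 2*G²) (p(G) = (G + G*(2*G))*(G + (-1 - 6)) = (G + 2*G²)*(G - 7) = (G + 2*G²)*(-7 + G) = (-7 + G)*(G + 2*G²))
p(-4)*X(-1, 5) + 9 = -4*(-7 - 13*(-4) + 2*(-4)²)*(-6) + 9 = -4*(-7 + 52 + 2*16)*(-6) + 9 = -4*(-7 + 52 + 32)*(-6) + 9 = -4*77*(-6) + 9 = -308*(-6) + 9 = 1848 + 9 = 1857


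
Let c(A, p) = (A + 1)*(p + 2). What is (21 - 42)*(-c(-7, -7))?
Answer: 630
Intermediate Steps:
c(A, p) = (1 + A)*(2 + p)
(21 - 42)*(-c(-7, -7)) = (21 - 42)*(-(2 - 7 + 2*(-7) - 7*(-7))) = -(-21)*(2 - 7 - 14 + 49) = -(-21)*30 = -21*(-30) = 630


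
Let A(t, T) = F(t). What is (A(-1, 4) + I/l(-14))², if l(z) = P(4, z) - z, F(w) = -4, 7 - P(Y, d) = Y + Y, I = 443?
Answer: 152881/169 ≈ 904.62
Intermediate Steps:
P(Y, d) = 7 - 2*Y (P(Y, d) = 7 - (Y + Y) = 7 - 2*Y)
l(z) = -1 - z (l(z) = (7 - 2*4) - z = (7 - 8) - z = -1 - z)
A(t, T) = -4
(A(-1, 4) + I/l(-14))² = (-4 + 443/(-1 - 1*(-14)))² = (-4 + 443/(-1 + 14))² = (-4 + 443/13)² = (391/13)² = 152881/169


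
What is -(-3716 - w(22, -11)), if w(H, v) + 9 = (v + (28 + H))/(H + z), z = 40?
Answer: 229873/62 ≈ 3707.6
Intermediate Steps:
w(H, v) = -9 + (28 + H + v)/(40 + H) (w(H, v) = -9 + (v + (28 + H))/(H + 40) = -9 + (28 + H + v)/(40 + H))
-(-3716 - w(22, -11)) = -(-3716 - (-332 - 11 - 8*22)/(40 + 22)) = -(-3716 - (-332 - 11 - 176)/62) = -(-3716 - (-519)/62) = -(-3716 - 1*(-519/62)) = -(-3716 + 519/62) = -1*(-229873/62) = 229873/62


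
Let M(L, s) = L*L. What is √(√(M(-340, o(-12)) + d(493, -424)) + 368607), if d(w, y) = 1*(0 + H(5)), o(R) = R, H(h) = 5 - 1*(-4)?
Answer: √(368607 + √115609) ≈ 607.41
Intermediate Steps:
H(h) = 9 (H(h) = 5 + 4 = 9)
M(L, s) = L²
d(w, y) = 9 (d(w, y) = 1*(0 + 9) = 1*9 = 9)
√(√(M(-340, o(-12)) + d(493, -424)) + 368607) = √(√((-340)² + 9) + 368607) = √(√(115600 + 9) + 368607) = √(√115609 + 368607) = √(368607 + √115609)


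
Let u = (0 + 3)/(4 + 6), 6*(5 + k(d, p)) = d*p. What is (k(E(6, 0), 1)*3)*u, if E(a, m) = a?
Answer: -18/5 ≈ -3.6000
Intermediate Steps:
k(d, p) = -5 + d*p/6 (k(d, p) = -5 + (d*p)/6 = -5 + d*p/6)
u = 3/10 ≈ 0.30000
(k(E(6, 0), 1)*3)*u = ((-5 + (1/6)*6*1)*3)*(3/10) = ((-5 + 1)*3)*(3/10) = -4*3*(3/10) = -12*3/10 = -18/5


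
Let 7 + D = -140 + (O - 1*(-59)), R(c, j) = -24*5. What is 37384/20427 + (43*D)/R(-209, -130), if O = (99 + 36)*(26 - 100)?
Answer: 492033791/136180 ≈ 3613.1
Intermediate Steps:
O = -9990 (O = 135*(-74) = -9990)
R(c, j) = -120
D = -10078 (D = -7 + (-140 + (-9990 - 1*(-59))) = -7 + (-140 + (-9990 + 59)) = -7 + (-140 - 9931) = -7 - 10071 = -10078)
37384/20427 + (43*D)/R(-209, -130) = 37384/20427 + (43*(-10078))/(-120) = 37384*(1/20427) - 433354*(-1/120) = 37384/20427 + 216677/60 = 492033791/136180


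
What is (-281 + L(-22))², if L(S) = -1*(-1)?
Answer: 78400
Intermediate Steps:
L(S) = 1
(-281 + L(-22))² = (-281 + 1)² = (-280)² = 78400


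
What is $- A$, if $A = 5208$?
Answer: $-5208$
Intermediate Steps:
$- A = \left(-1\right) 5208 = -5208$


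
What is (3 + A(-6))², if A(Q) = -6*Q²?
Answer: 45369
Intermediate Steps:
(3 + A(-6))² = (3 - 6*(-6)²)² = (3 - 6*36)² = (3 - 216)² = (-213)² = 45369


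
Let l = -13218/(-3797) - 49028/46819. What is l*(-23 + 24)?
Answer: 432694226/177771743 ≈ 2.4340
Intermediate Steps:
l = 432694226/177771743 (l = -13218*(-1/3797) - 49028*1/46819 = 13218/3797 - 49028/46819 = 432694226/177771743 ≈ 2.4340)
l*(-23 + 24) = 432694226*(-23 + 24)/177771743 = (432694226/177771743)*1 = 432694226/177771743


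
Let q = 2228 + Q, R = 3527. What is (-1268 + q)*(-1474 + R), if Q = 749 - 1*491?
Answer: 2500554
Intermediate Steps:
Q = 258 (Q = 749 - 491 = 258)
q = 2486 (q = 2228 + 258 = 2486)
(-1268 + q)*(-1474 + R) = (-1268 + 2486)*(-1474 + 3527) = 1218*2053 = 2500554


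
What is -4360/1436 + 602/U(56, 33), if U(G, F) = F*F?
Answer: -970892/390951 ≈ -2.4834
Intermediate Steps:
U(G, F) = F**2
-4360/1436 + 602/U(56, 33) = -4360/1436 + 602/(33**2) = -4360*1/1436 + 602/1089 = -1090/359 + 602*(1/1089) = -1090/359 + 602/1089 = -970892/390951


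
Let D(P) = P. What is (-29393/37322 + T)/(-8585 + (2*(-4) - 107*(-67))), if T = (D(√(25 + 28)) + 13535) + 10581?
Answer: -900027959/53146528 - √53/1424 ≈ -16.940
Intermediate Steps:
T = 24116 + √53 (T = (√(25 + 28) + 13535) + 10581 = (√53 + 13535) + 10581 = (13535 + √53) + 10581 = 24116 + √53 ≈ 24123.)
(-29393/37322 + T)/(-8585 + (2*(-4) - 107*(-67))) = (-29393/37322 + (24116 + √53))/(-8585 + (2*(-4) - 107*(-67))) = (-29393*1/37322 + (24116 + √53))/(-8585 + (-8 + 7169)) = (-29393/37322 + (24116 + √53))/(-8585 + 7161) = (900027959/37322 + √53)/(-1424) = (900027959/37322 + √53)*(-1/1424) = -900027959/53146528 - √53/1424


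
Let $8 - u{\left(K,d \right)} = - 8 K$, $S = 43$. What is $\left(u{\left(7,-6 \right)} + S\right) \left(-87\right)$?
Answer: $-9309$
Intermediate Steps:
$u{\left(K,d \right)} = 8 + 8 K$ ($u{\left(K,d \right)} = 8 - - 8 K = 8 + 8 K$)
$\left(u{\left(7,-6 \right)} + S\right) \left(-87\right) = \left(\left(8 + 8 \cdot 7\right) + 43\right) \left(-87\right) = \left(\left(8 + 56\right) + 43\right) \left(-87\right) = \left(64 + 43\right) \left(-87\right) = 107 \left(-87\right) = -9309$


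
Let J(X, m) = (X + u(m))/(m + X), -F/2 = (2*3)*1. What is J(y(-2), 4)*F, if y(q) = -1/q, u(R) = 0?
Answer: -4/3 ≈ -1.3333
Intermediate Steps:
F = -12 (F = -2*2*3 = -12 ≈ -12.000)
J(X, m) = X/(X + m) (J(X, m) = (X + 0)/(m + X) = X/(X + m))
J(y(-2), 4)*F = ((-1/(-2))/(-1/(-2) + 4))*(-12) = ((-1*(-1/2))/(-1*(-1/2) + 4))*(-12) = (1/(2*(1/2 + 4)))*(-12) = (1/(2*(9/2)))*(-12) = ((1/2)*(2/9))*(-12) = (1/9)*(-12) = -4/3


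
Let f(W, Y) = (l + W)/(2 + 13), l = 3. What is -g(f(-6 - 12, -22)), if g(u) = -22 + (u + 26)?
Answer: -3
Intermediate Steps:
f(W, Y) = 1/5 + W/15 (f(W, Y) = (3 + W)/(2 + 13) = (3 + W)/15 = (3 + W)*(1/15) = 1/5 + W/15)
g(u) = 4 + u (g(u) = -22 + (26 + u) = 4 + u)
-g(f(-6 - 12, -22)) = -(4 + (1/5 + (-6 - 12)/15)) = -(4 + (1/5 + (1/15)*(-18))) = -(4 + (1/5 - 6/5)) = -(4 - 1) = -1*3 = -3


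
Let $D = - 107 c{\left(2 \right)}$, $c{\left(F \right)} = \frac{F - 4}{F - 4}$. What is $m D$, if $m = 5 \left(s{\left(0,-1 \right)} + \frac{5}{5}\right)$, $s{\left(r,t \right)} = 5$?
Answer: $-3210$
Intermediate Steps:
$c{\left(F \right)} = 1$ ($c{\left(F \right)} = \frac{-4 + F}{-4 + F} = 1$)
$D = -107$ ($D = \left(-107\right) 1 = -107$)
$m = 30$ ($m = 5 \left(5 + \frac{5}{5}\right) = 5 \left(5 + 5 \cdot \frac{1}{5}\right) = 5 \left(5 + 1\right) = 5 \cdot 6 = 30$)
$m D = 30 \left(-107\right) = -3210$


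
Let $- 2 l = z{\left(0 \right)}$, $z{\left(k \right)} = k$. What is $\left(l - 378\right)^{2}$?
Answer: $142884$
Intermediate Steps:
$l = 0$ ($l = \left(- \frac{1}{2}\right) 0 = 0$)
$\left(l - 378\right)^{2} = \left(0 - 378\right)^{2} = \left(-378\right)^{2} = 142884$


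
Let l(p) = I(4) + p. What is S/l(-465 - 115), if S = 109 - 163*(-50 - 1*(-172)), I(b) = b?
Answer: 19777/576 ≈ 34.335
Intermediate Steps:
S = -19777 (S = 109 - 163*(-50 + 172) = 109 - 163*122 = 109 - 19886 = -19777)
l(p) = 4 + p
S/l(-465 - 115) = -19777/(4 + (-465 - 115)) = -19777/(4 - 580) = -19777/(-576) = -19777*(-1/576) = 19777/576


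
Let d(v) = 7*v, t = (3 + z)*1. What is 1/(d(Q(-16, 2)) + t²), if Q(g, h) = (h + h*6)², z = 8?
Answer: 1/1493 ≈ 0.00066979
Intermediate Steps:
Q(g, h) = 49*h² (Q(g, h) = (h + 6*h)² = (7*h)² = 49*h²)
t = 11 (t = (3 + 8)*1 = 11*1 = 11)
1/(d(Q(-16, 2)) + t²) = 1/(7*(49*2²) + 11²) = 1/(7*(49*4) + 121) = 1/(7*196 + 121) = 1/(1372 + 121) = 1/1493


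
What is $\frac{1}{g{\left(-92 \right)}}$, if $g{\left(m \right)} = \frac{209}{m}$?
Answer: $- \frac{92}{209} \approx -0.44019$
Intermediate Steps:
$\frac{1}{g{\left(-92 \right)}} = \frac{1}{209 \frac{1}{-92}} = \frac{1}{209 \left(- \frac{1}{92}\right)} = \frac{1}{- \frac{209}{92}} = - \frac{92}{209}$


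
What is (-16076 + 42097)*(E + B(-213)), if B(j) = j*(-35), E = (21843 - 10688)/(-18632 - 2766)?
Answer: 4150634039635/21398 ≈ 1.9397e+8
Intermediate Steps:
E = -11155/21398 (E = 11155/(-21398) = 11155*(-1/21398) = -11155/21398 ≈ -0.52131)
B(j) = -35*j
(-16076 + 42097)*(E + B(-213)) = (-16076 + 42097)*(-11155/21398 - 35*(-213)) = 26021*(-11155/21398 + 7455) = 26021*(159510935/21398) = 4150634039635/21398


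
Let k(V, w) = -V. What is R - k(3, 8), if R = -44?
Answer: -41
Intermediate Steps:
R - k(3, 8) = -44 - (-1)*3 = -44 - 1*(-3) = -44 + 3 = -41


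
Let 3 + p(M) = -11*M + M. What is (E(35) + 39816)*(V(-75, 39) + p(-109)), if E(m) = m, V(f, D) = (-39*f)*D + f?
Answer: 4586332037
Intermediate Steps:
V(f, D) = f - 39*D*f (V(f, D) = -39*D*f + f = f - 39*D*f)
p(M) = -3 - 10*M (p(M) = -3 + (-11*M + M) = -3 - 10*M)
(E(35) + 39816)*(V(-75, 39) + p(-109)) = (35 + 39816)*(-75*(1 - 39*39) + (-3 - 10*(-109))) = 39851*(-75*(1 - 1521) + (-3 + 1090)) = 39851*(-75*(-1520) + 1087) = 39851*(114000 + 1087) = 39851*115087 = 4586332037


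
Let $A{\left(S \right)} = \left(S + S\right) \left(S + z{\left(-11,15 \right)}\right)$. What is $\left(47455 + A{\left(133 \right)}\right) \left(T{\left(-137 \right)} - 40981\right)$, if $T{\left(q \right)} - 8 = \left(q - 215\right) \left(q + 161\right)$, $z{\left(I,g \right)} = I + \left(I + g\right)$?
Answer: $-4001667791$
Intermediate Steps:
$z{\left(I,g \right)} = g + 2 I$
$T{\left(q \right)} = 8 + \left(-215 + q\right) \left(161 + q\right)$ ($T{\left(q \right)} = 8 + \left(q - 215\right) \left(q + 161\right) = 8 + \left(-215 + q\right) \left(161 + q\right)$)
$A{\left(S \right)} = 2 S \left(-7 + S\right)$ ($A{\left(S \right)} = \left(S + S\right) \left(S + \left(15 + 2 \left(-11\right)\right)\right) = 2 S \left(S + \left(15 - 22\right)\right) = 2 S \left(S - 7\right) = 2 S \left(-7 + S\right)$)
$\left(47455 + A{\left(133 \right)}\right) \left(T{\left(-137 \right)} - 40981\right) = \left(47455 + 2 \cdot 133 \left(-7 + 133\right)\right) \left(\left(-34607 + \left(-137\right)^{2} - -7398\right) - 40981\right) = \left(47455 + 2 \cdot 133 \cdot 126\right) \left(\left(-34607 + 18769 + 7398\right) - 40981\right) = \left(47455 + 33516\right) \left(-8440 - 40981\right) = 80971 \left(-49421\right) = -4001667791$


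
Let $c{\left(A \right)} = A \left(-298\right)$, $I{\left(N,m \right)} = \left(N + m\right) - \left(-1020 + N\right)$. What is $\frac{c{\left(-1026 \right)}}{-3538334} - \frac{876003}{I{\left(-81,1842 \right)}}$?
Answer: $- \frac{516744374963}{1687785318} \approx -306.17$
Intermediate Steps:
$I{\left(N,m \right)} = 1020 + m$
$c{\left(A \right)} = - 298 A$
$\frac{c{\left(-1026 \right)}}{-3538334} - \frac{876003}{I{\left(-81,1842 \right)}} = \frac{\left(-298\right) \left(-1026\right)}{-3538334} - \frac{876003}{1020 + 1842} = 305748 \left(- \frac{1}{3538334}\right) - \frac{876003}{2862} = - \frac{152874}{1769167} - \frac{292001}{954} = - \frac{516744374963}{1687785318}$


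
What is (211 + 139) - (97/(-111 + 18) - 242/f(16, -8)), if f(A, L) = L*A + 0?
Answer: 2078155/5952 ≈ 349.15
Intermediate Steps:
f(A, L) = A*L (f(A, L) = A*L + 0 = A*L)
(211 + 139) - (97/(-111 + 18) - 242/f(16, -8)) = (211 + 139) - (97/(-111 + 18) - 242/(16*(-8))) = 350 - (97/(-93) - 242/(-128)) = 350 - (97*(-1/93) - 242*(-1/128)) = 350 - (-97/93 + 121/64) = 350 - 1*5045/5952 = 350 - 5045/5952 = 2078155/5952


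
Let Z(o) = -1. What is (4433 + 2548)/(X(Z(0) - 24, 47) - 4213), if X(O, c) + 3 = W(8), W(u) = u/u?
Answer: -2327/1405 ≈ -1.6562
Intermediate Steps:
W(u) = 1
X(O, c) = -2 (X(O, c) = -3 + 1 = -2)
(4433 + 2548)/(X(Z(0) - 24, 47) - 4213) = (4433 + 2548)/(-2 - 4213) = 6981/(-4215) = 6981*(-1/4215) = -2327/1405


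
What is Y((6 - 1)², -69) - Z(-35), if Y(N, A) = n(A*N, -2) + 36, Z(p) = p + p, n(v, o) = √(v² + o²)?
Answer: 106 + √2975629 ≈ 1831.0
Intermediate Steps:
n(v, o) = √(o² + v²)
Z(p) = 2*p
Y(N, A) = 36 + √(4 + A²*N²) (Y(N, A) = √((-2)² + (A*N)²) + 36 = √(4 + A²*N²) + 36 = 36 + √(4 + A²*N²))
Y((6 - 1)², -69) - Z(-35) = (36 + √(4 + (-69)²*((6 - 1)²)²)) - 2*(-35) = (36 + √(4 + 4761*(5²)²)) - 1*(-70) = (36 + √(4 + 4761*25²)) + 70 = (36 + √(4 + 4761*625)) + 70 = (36 + √(4 + 2975625)) + 70 = (36 + √2975629) + 70 = 106 + √2975629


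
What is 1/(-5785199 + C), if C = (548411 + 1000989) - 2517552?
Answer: -1/6753351 ≈ -1.4807e-7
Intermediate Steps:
C = -968152 (C = 1549400 - 2517552 = -968152)
1/(-5785199 + C) = 1/(-5785199 - 968152) = 1/(-6753351) = -1/6753351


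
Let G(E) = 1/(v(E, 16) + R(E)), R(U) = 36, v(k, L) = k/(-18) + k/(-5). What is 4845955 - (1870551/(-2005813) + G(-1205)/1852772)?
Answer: 55747152546487869734999/11503850493535238 ≈ 4.8460e+6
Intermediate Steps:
v(k, L) = -23*k/90 (v(k, L) = k*(-1/18) + k*(-⅕) = -k/18 - k/5 = -23*k/90)
G(E) = 1/(36 - 23*E/90) (G(E) = 1/(-23*E/90 + 36) = 1/(36 - 23*E/90))
4845955 - (1870551/(-2005813) + G(-1205)/1852772) = 4845955 - (1870551/(-2005813) - 90/(-3240 + 23*(-1205))/1852772) = 4845955 - (1870551*(-1/2005813) - 90/(-3240 - 27715)*(1/1852772)) = 4845955 - (-1870551/2005813 - 90/(-30955)*(1/1852772)) = 4845955 - (-1870551/2005813 - 90*(-1/30955)*(1/1852772)) = 4845955 - (-1870551/2005813 + (18/6191)*(1/1852772)) = 4845955 - (-1870551/2005813 + 9/5735255726) = 4845955 - 1*(-10728088315472709/11503850493535238) = 4845955 + 10728088315472709/11503850493535238 = 55747152546487869734999/11503850493535238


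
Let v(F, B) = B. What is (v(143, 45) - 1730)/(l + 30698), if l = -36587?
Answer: 1685/5889 ≈ 0.28613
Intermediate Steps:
(v(143, 45) - 1730)/(l + 30698) = (45 - 1730)/(-36587 + 30698) = -1685/(-5889) = -1685*(-1/5889) = 1685/5889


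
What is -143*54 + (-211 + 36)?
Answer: -7897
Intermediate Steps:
-143*54 + (-211 + 36) = -7722 - 175 = -7897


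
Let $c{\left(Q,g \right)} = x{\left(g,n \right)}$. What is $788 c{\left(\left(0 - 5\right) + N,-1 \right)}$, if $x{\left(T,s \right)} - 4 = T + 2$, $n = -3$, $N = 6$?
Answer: $3940$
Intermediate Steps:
$x{\left(T,s \right)} = 6 + T$ ($x{\left(T,s \right)} = 4 + \left(T + 2\right) = 4 + \left(2 + T\right) = 6 + T$)
$c{\left(Q,g \right)} = 6 + g$
$788 c{\left(\left(0 - 5\right) + N,-1 \right)} = 788 \left(6 - 1\right) = 788 \cdot 5 = 3940$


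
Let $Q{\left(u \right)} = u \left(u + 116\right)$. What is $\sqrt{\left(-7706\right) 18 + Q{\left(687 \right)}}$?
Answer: $\sqrt{412953} \approx 642.61$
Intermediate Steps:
$Q{\left(u \right)} = u \left(116 + u\right)$
$\sqrt{\left(-7706\right) 18 + Q{\left(687 \right)}} = \sqrt{\left(-7706\right) 18 + 687 \left(116 + 687\right)} = \sqrt{-138708 + 687 \cdot 803} = \sqrt{-138708 + 551661} = \sqrt{412953}$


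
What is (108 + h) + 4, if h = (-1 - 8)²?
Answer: 193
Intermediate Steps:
h = 81 (h = (-9)² = 81)
(108 + h) + 4 = (108 + 81) + 4 = 189 + 4 = 193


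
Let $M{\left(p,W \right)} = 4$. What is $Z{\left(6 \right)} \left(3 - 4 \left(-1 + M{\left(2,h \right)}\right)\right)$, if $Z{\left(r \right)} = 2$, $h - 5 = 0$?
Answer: $-18$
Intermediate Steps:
$h = 5$ ($h = 5 + 0 = 5$)
$Z{\left(6 \right)} \left(3 - 4 \left(-1 + M{\left(2,h \right)}\right)\right) = 2 \left(3 - 4 \left(-1 + 4\right)\right) = 2 \left(3 - 12\right) = 2 \left(-9\right) = -18$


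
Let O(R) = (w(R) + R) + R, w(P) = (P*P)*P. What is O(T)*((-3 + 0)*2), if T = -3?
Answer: 198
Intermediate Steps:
w(P) = P**3 (w(P) = P**2*P = P**3)
O(R) = R**3 + 2*R (O(R) = (R**3 + R) + R = (R + R**3) + R = R**3 + 2*R)
O(T)*((-3 + 0)*2) = (-3*(2 + (-3)**2))*((-3 + 0)*2) = (-3*(2 + 9))*(-3*2) = -3*11*(-6) = -33*(-6) = 198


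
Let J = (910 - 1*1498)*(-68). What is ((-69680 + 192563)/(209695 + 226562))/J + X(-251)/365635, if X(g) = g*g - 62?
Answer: 365969593992179/2125960318182960 ≈ 0.17214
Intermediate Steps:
X(g) = -62 + g**2 (X(g) = g**2 - 62 = -62 + g**2)
J = 39984 (J = (910 - 1498)*(-68) = -588*(-68) = 39984)
((-69680 + 192563)/(209695 + 226562))/J + X(-251)/365635 = ((-69680 + 192563)/(209695 + 226562))/39984 + (-62 + (-251)**2)/365635 = (122883/436257)*(1/39984) + (-62 + 63001)*(1/365635) = (122883*(1/436257))*(1/39984) + 62939*(1/365635) = (40961/145419)*(1/39984) + 62939/365635 = 40961/5814433296 + 62939/365635 = 365969593992179/2125960318182960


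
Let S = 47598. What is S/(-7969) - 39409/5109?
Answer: -42863731/3131817 ≈ -13.687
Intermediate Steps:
S/(-7969) - 39409/5109 = 47598/(-7969) - 39409/5109 = 47598*(-1/7969) - 39409*1/5109 = -47598/7969 - 39409/5109 = -42863731/3131817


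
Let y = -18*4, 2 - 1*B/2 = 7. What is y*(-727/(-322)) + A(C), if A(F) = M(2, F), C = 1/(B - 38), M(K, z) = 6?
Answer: -25206/161 ≈ -156.56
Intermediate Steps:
B = -10 (B = 4 - 2*7 = 4 - 14 = -10)
C = -1/48 (C = 1/(-10 - 38) = 1/(-48) = -1/48 ≈ -0.020833)
y = -72
A(F) = 6
y*(-727/(-322)) + A(C) = -(-52344)/(-322) + 6 = -(-52344)*(-1)/322 + 6 = -72*727/322 + 6 = -26172/161 + 6 = -25206/161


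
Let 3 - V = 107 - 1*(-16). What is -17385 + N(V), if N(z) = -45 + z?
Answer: -17550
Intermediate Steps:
V = -120 (V = 3 - (107 - 1*(-16)) = 3 - (107 + 16) = 3 - 1*123 = 3 - 123 = -120)
-17385 + N(V) = -17385 + (-45 - 120) = -17385 - 165 = -17550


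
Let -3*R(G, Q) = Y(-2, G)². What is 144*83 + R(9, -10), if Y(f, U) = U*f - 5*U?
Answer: 10629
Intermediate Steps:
Y(f, U) = -5*U + U*f
R(G, Q) = -49*G²/3 (R(G, Q) = -G²*(-5 - 2)²/3 = -49*G²/3)
144*83 + R(9, -10) = 144*83 - 49/3*9² = 11952 - 49/3*81 = 11952 - 1323 = 10629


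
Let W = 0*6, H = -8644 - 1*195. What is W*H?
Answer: 0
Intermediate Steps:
H = -8839 (H = -8644 - 195 = -8839)
W = 0
W*H = 0*(-8839) = 0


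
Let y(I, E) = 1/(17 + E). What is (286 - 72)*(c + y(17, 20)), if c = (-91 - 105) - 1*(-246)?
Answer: 396114/37 ≈ 10706.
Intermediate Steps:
c = 50 (c = -196 + 246 = 50)
(286 - 72)*(c + y(17, 20)) = (286 - 72)*(50 + 1/(17 + 20)) = 214*(50 + 1/37) = 214*(1851/37) = 396114/37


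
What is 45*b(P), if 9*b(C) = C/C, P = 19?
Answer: 5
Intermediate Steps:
b(C) = ⅑ (b(C) = (C/C)/9 = (⅑)*1 = ⅑)
45*b(P) = 45*(⅑) = 5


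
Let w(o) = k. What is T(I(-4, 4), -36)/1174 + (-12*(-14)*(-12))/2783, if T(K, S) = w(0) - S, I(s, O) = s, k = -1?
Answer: -2269379/3267242 ≈ -0.69459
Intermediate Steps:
w(o) = -1
T(K, S) = -1 - S
T(I(-4, 4), -36)/1174 + (-12*(-14)*(-12))/2783 = (-1 - 1*(-36))/1174 + (-12*(-14)*(-12))/2783 = (-1 + 36)*(1/1174) + (168*(-12))*(1/2783) = 35*(1/1174) - 2016*1/2783 = 35/1174 - 2016/2783 = -2269379/3267242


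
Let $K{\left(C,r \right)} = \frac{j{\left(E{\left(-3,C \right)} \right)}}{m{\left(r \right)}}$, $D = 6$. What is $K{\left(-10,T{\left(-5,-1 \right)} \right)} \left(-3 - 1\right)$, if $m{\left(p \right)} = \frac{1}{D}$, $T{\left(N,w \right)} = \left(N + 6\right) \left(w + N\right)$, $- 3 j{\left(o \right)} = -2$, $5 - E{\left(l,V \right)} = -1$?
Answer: $-16$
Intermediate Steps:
$E{\left(l,V \right)} = 6$ ($E{\left(l,V \right)} = 5 - -1 = 5 + 1 = 6$)
$j{\left(o \right)} = \frac{2}{3}$ ($j{\left(o \right)} = \left(- \frac{1}{3}\right) \left(-2\right) = \frac{2}{3}$)
$T{\left(N,w \right)} = \left(6 + N\right) \left(N + w\right)$
$m{\left(p \right)} = \frac{1}{6}$
$K{\left(C,r \right)} = 4$ ($K{\left(C,r \right)} = \frac{2 \frac{1}{\frac{1}{6}}}{3} = \frac{2}{3} \cdot 6 = 4$)
$K{\left(-10,T{\left(-5,-1 \right)} \right)} \left(-3 - 1\right) = 4 \left(-3 - 1\right) = 4 \left(-4\right) = -16$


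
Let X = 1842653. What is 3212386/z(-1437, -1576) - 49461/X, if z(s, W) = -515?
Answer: -5919338172473/948966295 ≈ -6237.7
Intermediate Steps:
3212386/z(-1437, -1576) - 49461/X = 3212386/(-515) - 49461/1842653 = 3212386*(-1/515) - 49461*1/1842653 = -3212386/515 - 49461/1842653 = -5919338172473/948966295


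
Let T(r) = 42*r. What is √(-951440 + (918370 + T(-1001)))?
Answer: 2*I*√18778 ≈ 274.07*I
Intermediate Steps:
√(-951440 + (918370 + T(-1001))) = √(-951440 + (918370 + 42*(-1001))) = √(-951440 + (918370 - 42042)) = √(-951440 + 876328) = √(-75112) = 2*I*√18778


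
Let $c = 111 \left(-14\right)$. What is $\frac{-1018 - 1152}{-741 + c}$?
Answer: $\frac{434}{459} \approx 0.94553$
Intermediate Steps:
$c = -1554$
$\frac{-1018 - 1152}{-741 + c} = \frac{-1018 - 1152}{-741 - 1554} = - \frac{2170}{-2295} = \left(-2170\right) \left(- \frac{1}{2295}\right) = \frac{434}{459}$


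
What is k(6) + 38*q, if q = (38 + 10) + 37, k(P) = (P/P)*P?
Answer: 3236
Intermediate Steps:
k(P) = P (k(P) = 1*P = P)
q = 85 (q = 48 + 37 = 85)
k(6) + 38*q = 6 + 38*85 = 6 + 3230 = 3236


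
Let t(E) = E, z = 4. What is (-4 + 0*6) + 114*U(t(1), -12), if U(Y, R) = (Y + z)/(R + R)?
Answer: -111/4 ≈ -27.750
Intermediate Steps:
U(Y, R) = (4 + Y)/(2*R) (U(Y, R) = (Y + 4)/(R + R) = (4 + Y)/((2*R)) = (4 + Y)*(1/(2*R)) = (4 + Y)/(2*R))
(-4 + 0*6) + 114*U(t(1), -12) = (-4 + 0*6) + 114*((½)*(4 + 1)/(-12)) = (-4 + 0) + 114*((½)*(-1/12)*5) = -4 + 114*(-5/24) = -4 - 95/4 = -111/4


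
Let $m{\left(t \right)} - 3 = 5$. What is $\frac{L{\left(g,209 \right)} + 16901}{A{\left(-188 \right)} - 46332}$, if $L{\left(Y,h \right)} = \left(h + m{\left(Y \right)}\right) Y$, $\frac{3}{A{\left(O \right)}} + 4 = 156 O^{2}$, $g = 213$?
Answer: $- \frac{348033246520}{255458895117} \approx -1.3624$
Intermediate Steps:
$m{\left(t \right)} = 8$ ($m{\left(t \right)} = 3 + 5 = 8$)
$A{\left(O \right)} = \frac{3}{-4 + 156 O^{2}}$
$L{\left(Y,h \right)} = Y \left(8 + h\right)$ ($L{\left(Y,h \right)} = \left(h + 8\right) Y = \left(8 + h\right) Y = Y \left(8 + h\right)$)
$\frac{L{\left(g,209 \right)} + 16901}{A{\left(-188 \right)} - 46332} = \frac{213 \left(8 + 209\right) + 16901}{\frac{3}{4 \left(-1 + 39 \left(-188\right)^{2}\right)} - 46332} = \frac{213 \cdot 217 + 16901}{\frac{3}{4 \left(-1 + 39 \cdot 35344\right)} - 46332} = \frac{46221 + 16901}{\frac{3}{4 \left(-1 + 1378416\right)} - 46332} = \frac{63122}{\frac{3}{4 \cdot 1378415} - 46332} = \frac{63122}{\frac{3}{4} \cdot \frac{1}{1378415} - 46332} = \frac{63122}{\frac{3}{5513660} - 46332} = \frac{63122}{- \frac{255458895117}{5513660}} = 63122 \left(- \frac{5513660}{255458895117}\right) = - \frac{348033246520}{255458895117}$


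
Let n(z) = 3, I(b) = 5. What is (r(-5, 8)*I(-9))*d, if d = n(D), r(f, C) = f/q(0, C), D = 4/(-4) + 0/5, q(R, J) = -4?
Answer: 75/4 ≈ 18.750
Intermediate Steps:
D = -1 (D = 4*(-¼) + 0*(⅕) = -1 + 0 = -1)
r(f, C) = -f/4 (r(f, C) = f/(-4) = f*(-¼) = -f/4)
d = 3
(r(-5, 8)*I(-9))*d = (-¼*(-5)*5)*3 = ((5/4)*5)*3 = (25/4)*3 = 75/4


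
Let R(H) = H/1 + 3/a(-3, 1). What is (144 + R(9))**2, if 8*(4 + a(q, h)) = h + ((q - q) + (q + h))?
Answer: 2805625/121 ≈ 23187.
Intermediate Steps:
a(q, h) = -4 + h/4 + q/8 (a(q, h) = -4 + (h + ((q - q) + (q + h)))/8 = -4 + (h + (0 + (h + q)))/8 = -4 + (h + (h + q))/8 = -4 + (q + 2*h)/8 = -4 + (h/4 + q/8) = -4 + h/4 + q/8)
R(H) = -8/11 + H (R(H) = H/1 + 3/(-4 + (1/4)*1 + (1/8)*(-3)) = H*1 + 3/(-4 + 1/4 - 3/8) = H + 3/(-33/8) = H + 3*(-8/33) = H - 8/11 = -8/11 + H)
(144 + R(9))**2 = (144 + (-8/11 + 9))**2 = (144 + 91/11)**2 = (1675/11)**2 = 2805625/121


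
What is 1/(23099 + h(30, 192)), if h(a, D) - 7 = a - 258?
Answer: 1/22878 ≈ 4.3710e-5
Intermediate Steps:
h(a, D) = -251 + a (h(a, D) = 7 + (a - 258) = 7 + (-258 + a) = -251 + a)
1/(23099 + h(30, 192)) = 1/(23099 + (-251 + 30)) = 1/(23099 - 221) = 1/22878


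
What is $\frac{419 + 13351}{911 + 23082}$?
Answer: $\frac{13770}{23993} \approx 0.57392$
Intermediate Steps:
$\frac{419 + 13351}{911 + 23082} = \frac{13770}{23993}$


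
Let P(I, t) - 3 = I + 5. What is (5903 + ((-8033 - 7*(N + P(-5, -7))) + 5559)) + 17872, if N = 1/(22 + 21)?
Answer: 915033/43 ≈ 21280.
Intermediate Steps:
P(I, t) = 8 + I (P(I, t) = 3 + (I + 5) = 3 + (5 + I) = 8 + I)
N = 1/43 ≈ 0.023256
(5903 + ((-8033 - 7*(N + P(-5, -7))) + 5559)) + 17872 = (5903 + ((-8033 - 7*(1/43 + (8 - 5))) + 5559)) + 17872 = (5903 + ((-8033 - 7*(1/43 + 3)) + 5559)) + 17872 = (5903 + ((-8033 - 7*130/43) + 5559)) + 17872 = (5903 + ((-8033 - 910/43) + 5559)) + 17872 = (5903 + (-346329/43 + 5559)) + 17872 = (5903 - 107292/43) + 17872 = 146537/43 + 17872 = 915033/43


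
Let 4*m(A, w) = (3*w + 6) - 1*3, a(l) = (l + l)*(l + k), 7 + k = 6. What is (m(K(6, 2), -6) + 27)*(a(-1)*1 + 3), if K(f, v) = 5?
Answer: 651/4 ≈ 162.75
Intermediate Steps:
k = -1 (k = -7 + 6 = -1)
a(l) = 2*l*(-1 + l) (a(l) = (l + l)*(l - 1) = (2*l)*(-1 + l) = 2*l*(-1 + l))
m(A, w) = ¾ + 3*w/4 (m(A, w) = ((3*w + 6) - 1*3)/4 = ((6 + 3*w) - 3)/4 = (3 + 3*w)/4 = ¾ + 3*w/4)
(m(K(6, 2), -6) + 27)*(a(-1)*1 + 3) = ((¾ + (¾)*(-6)) + 27)*((2*(-1)*(-1 - 1))*1 + 3) = ((¾ - 9/2) + 27)*((2*(-1)*(-2))*1 + 3) = (-15/4 + 27)*(4*1 + 3) = 93*(4 + 3)/4 = (93/4)*7 = 651/4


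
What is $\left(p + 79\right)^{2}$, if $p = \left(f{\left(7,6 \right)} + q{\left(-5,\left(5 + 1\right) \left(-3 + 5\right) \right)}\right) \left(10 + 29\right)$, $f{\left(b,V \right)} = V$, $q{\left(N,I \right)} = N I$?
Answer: $4108729$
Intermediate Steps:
$q{\left(N,I \right)} = I N$
$p = -2106$ ($p = \left(6 + \left(5 + 1\right) \left(-3 + 5\right) \left(-5\right)\right) \left(10 + 29\right) = \left(6 + 6 \cdot 2 \left(-5\right)\right) 39 = \left(6 + 12 \left(-5\right)\right) 39 = \left(6 - 60\right) 39 = \left(-54\right) 39 = -2106$)
$\left(p + 79\right)^{2} = \left(-2106 + 79\right)^{2} = \left(-2027\right)^{2} = 4108729$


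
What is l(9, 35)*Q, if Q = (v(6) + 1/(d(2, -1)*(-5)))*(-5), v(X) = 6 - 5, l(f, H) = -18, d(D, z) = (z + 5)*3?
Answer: 177/2 ≈ 88.500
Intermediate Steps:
d(D, z) = 15 + 3*z (d(D, z) = (5 + z)*3 = 15 + 3*z)
v(X) = 1
Q = -59/12 (Q = (1 + 1/((15 + 3*(-1))*(-5)))*(-5) = (1 + 1/((15 - 3)*(-5)))*(-5) = (1 + 1/(12*(-5)))*(-5) = (1 + 1/(-60))*(-5) = (1 - 1/60)*(-5) = (59/60)*(-5) = -59/12 ≈ -4.9167)
l(9, 35)*Q = -18*(-59/12) = 177/2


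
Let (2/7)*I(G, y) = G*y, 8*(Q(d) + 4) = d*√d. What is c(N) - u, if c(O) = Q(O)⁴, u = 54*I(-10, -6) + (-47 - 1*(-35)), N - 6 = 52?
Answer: 612845465/64 - 710993*√58/2 ≈ 6.8683e+6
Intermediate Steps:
Q(d) = -4 + d^(3/2)/8 (Q(d) = -4 + (d*√d)/8 = -4 + d^(3/2)/8)
I(G, y) = 7*G*y/2 (I(G, y) = 7*(G*y)/2 = 7*G*y/2)
N = 58 (N = 6 + 52 = 58)
u = 11328 (u = 54*((7/2)*(-10)*(-6)) + (-47 - 1*(-35)) = 54*210 + (-47 + 35) = 11340 - 12 = 11328)
c(O) = (-4 + O^(3/2)/8)⁴
c(N) - u = (-32 + 58^(3/2))⁴/4096 - 1*11328 = (-32 + 58*√58)⁴/4096 - 11328 = -11328 + (-32 + 58*√58)⁴/4096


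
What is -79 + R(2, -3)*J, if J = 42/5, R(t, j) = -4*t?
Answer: -731/5 ≈ -146.20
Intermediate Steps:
J = 42/5 (J = 42*(⅕) = 42/5 ≈ 8.4000)
-79 + R(2, -3)*J = -79 - 4*2*(42/5) = -79 - 8*42/5 = -79 - 336/5 = -731/5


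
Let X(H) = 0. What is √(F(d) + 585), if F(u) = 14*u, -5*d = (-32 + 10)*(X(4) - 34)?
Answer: I*√37735/5 ≈ 38.851*I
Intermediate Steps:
d = -748/5 (d = -(-32 + 10)*(0 - 34)/5 = -(-22)*(-34)/5 = -⅕*748 = -748/5 ≈ -149.60)
√(F(d) + 585) = √(14*(-748/5) + 585) = √(-10472/5 + 585) = √(-7547/5) = I*√37735/5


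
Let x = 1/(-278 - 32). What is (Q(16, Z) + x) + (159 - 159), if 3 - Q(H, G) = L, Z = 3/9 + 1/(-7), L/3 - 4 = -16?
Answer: 12089/310 ≈ 38.997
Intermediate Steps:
L = -36 (L = 12 + 3*(-16) = 12 - 48 = -36)
x = -1/310 (x = 1/(-310) = -1/310 ≈ -0.0032258)
Z = 4/21 (Z = 3*(⅑) + 1*(-⅐) = ⅓ - ⅐ = 4/21 ≈ 0.19048)
Q(H, G) = 39 (Q(H, G) = 3 - 1*(-36) = 3 + 36 = 39)
(Q(16, Z) + x) + (159 - 159) = (39 - 1/310) + (159 - 159) = 12089/310 + 0 = 12089/310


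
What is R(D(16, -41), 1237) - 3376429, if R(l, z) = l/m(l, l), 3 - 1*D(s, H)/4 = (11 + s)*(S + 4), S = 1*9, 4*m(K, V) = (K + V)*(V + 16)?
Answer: -2322983153/688 ≈ -3.3764e+6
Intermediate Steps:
m(K, V) = (16 + V)*(K + V)/4 (m(K, V) = ((K + V)*(V + 16))/4 = ((K + V)*(16 + V))/4 = ((16 + V)*(K + V))/4 = (16 + V)*(K + V)/4)
S = 9
D(s, H) = -560 - 52*s (D(s, H) = 12 - 4*(11 + s)*(9 + 4) = 12 - 4*(11 + s)*13 = 12 - 4*(143 + 13*s) = 12 + (-572 - 52*s) = -560 - 52*s)
R(l, z) = l/(l²/2 + 8*l) (R(l, z) = l/(4*l + 4*l + l²/4 + l*l/4) = l/(4*l + 4*l + l²/4 + l²/4) = l/(l²/2 + 8*l))
R(D(16, -41), 1237) - 3376429 = 2/(16 + (-560 - 52*16)) - 3376429 = 2/(16 + (-560 - 832)) - 3376429 = 2/(16 - 1392) - 3376429 = 2/(-1376) - 3376429 = 2*(-1/1376) - 3376429 = -1/688 - 3376429 = -2322983153/688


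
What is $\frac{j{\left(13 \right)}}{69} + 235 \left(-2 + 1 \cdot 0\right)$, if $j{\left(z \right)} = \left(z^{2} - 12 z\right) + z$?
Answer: $- \frac{32404}{69} \approx -469.62$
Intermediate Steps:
$j{\left(z \right)} = z^{2} - 11 z$
$\frac{j{\left(13 \right)}}{69} + 235 \left(-2 + 1 \cdot 0\right) = \frac{13 \left(-11 + 13\right)}{69} + 235 \left(-2 + 1 \cdot 0\right) = 13 \cdot 2 \cdot \frac{1}{69} + 235 \left(-2 + 0\right) = 26 \cdot \frac{1}{69} + 235 \left(-2\right) = \frac{26}{69} - 470 = - \frac{32404}{69}$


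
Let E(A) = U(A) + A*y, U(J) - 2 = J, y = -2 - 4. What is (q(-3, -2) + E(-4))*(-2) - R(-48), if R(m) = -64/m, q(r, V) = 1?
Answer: -142/3 ≈ -47.333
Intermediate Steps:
y = -6
U(J) = 2 + J
E(A) = 2 - 5*A (E(A) = (2 + A) + A*(-6) = (2 + A) - 6*A = 2 - 5*A)
(q(-3, -2) + E(-4))*(-2) - R(-48) = (1 + (2 - 5*(-4)))*(-2) - (-64)/(-48) = (1 + (2 + 20))*(-2) - (-64)*(-1)/48 = (1 + 22)*(-2) - 1*4/3 = 23*(-2) - 4/3 = -46 - 4/3 = -142/3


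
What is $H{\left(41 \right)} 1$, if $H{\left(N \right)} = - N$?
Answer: $-41$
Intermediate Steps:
$H{\left(41 \right)} 1 = \left(-1\right) 41 \cdot 1 = \left(-41\right) 1 = -41$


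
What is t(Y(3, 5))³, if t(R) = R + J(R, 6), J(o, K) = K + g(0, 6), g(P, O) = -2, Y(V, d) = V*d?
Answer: 6859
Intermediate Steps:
J(o, K) = -2 + K (J(o, K) = K - 2 = -2 + K)
t(R) = 4 + R (t(R) = R + (-2 + 6) = R + 4 = 4 + R)
t(Y(3, 5))³ = (4 + 3*5)³ = (4 + 15)³ = 19³ = 6859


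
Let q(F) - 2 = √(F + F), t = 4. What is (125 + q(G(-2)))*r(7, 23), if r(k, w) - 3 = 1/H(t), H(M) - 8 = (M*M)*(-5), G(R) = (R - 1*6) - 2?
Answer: 27305/72 + 215*I*√5/36 ≈ 379.24 + 13.354*I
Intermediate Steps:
G(R) = -8 + R (G(R) = (R - 6) - 2 = (-6 + R) - 2 = -8 + R)
H(M) = 8 - 5*M² (H(M) = 8 + (M*M)*(-5) = 8 + M²*(-5) = 8 - 5*M²)
q(F) = 2 + √2*√F (q(F) = 2 + √(F + F) = 2 + √(2*F) = 2 + √2*√F)
r(k, w) = 215/72 (r(k, w) = 3 + 1/(8 - 5*4²) = 3 + 1/(8 - 5*16) = 3 + 1/(8 - 80) = 3 + 1/(-72) = 3 - 1/72 = 215/72)
(125 + q(G(-2)))*r(7, 23) = (125 + (2 + √2*√(-8 - 2)))*(215/72) = (125 + (2 + √2*√(-10)))*(215/72) = (125 + (2 + √2*(I*√10)))*(215/72) = (125 + (2 + 2*I*√5))*(215/72) = (127 + 2*I*√5)*(215/72) = 27305/72 + 215*I*√5/36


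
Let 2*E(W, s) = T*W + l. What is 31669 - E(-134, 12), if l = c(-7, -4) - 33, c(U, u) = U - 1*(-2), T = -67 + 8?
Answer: 27735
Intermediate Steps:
T = -59
c(U, u) = 2 + U (c(U, u) = U + 2 = 2 + U)
l = -38 (l = (2 - 7) - 33 = -5 - 33 = -38)
E(W, s) = -19 - 59*W/2 (E(W, s) = (-59*W - 38)/2 = (-38 - 59*W)/2 = -19 - 59*W/2)
31669 - E(-134, 12) = 31669 - (-19 - 59/2*(-134)) = 31669 - (-19 + 3953) = 31669 - 1*3934 = 31669 - 3934 = 27735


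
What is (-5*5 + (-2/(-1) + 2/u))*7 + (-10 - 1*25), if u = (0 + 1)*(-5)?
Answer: -994/5 ≈ -198.80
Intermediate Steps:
u = -5 (u = 1*(-5) = -5)
(-5*5 + (-2/(-1) + 2/u))*7 + (-10 - 1*25) = (-5*5 + (-2/(-1) + 2/(-5)))*7 + (-10 - 1*25) = (-25 + (-2*(-1) + 2*(-⅕)))*7 + (-10 - 25) = (-25 + (2 - ⅖))*7 - 35 = (-25 + 8/5)*7 - 35 = -117/5*7 - 35 = -819/5 - 35 = -994/5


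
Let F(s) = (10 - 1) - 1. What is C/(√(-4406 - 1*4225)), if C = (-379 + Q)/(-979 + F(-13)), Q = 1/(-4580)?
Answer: -578607*I*√959/4264845620 ≈ -0.0042014*I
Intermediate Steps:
Q = -1/4580 ≈ -0.00021834
F(s) = 8 (F(s) = 9 - 1 = 8)
C = 1735821/4447180 (C = (-379 - 1/4580)/(-979 + 8) = -1735821/4580/(-971) = -1735821/4580*(-1/971) = 1735821/4447180 ≈ 0.39032)
C/(√(-4406 - 1*4225)) = 1735821/(4447180*(√(-4406 - 1*4225))) = 1735821/(4447180*(√(-4406 - 4225))) = 1735821/(4447180*(√(-8631))) = 1735821/(4447180*((3*I*√959))) = 1735821*(-I*√959/2877)/4447180 = -578607*I*√959/4264845620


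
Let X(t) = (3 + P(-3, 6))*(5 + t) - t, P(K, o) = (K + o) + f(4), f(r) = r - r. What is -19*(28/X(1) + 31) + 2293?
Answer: 8444/5 ≈ 1688.8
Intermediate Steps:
f(r) = 0
P(K, o) = K + o (P(K, o) = (K + o) + 0 = K + o)
X(t) = 30 + 5*t (X(t) = (3 + (-3 + 6))*(5 + t) - t = (3 + 3)*(5 + t) - t = 6*(5 + t) - t = (30 + 6*t) - t = 30 + 5*t)
-19*(28/X(1) + 31) + 2293 = -19*(28/(30 + 5*1) + 31) + 2293 = -19*(28/(30 + 5) + 31) + 2293 = -19*(28/35 + 31) + 2293 = -19*(28*(1/35) + 31) + 2293 = -19*(⅘ + 31) + 2293 = -19*159/5 + 2293 = -3021/5 + 2293 = 8444/5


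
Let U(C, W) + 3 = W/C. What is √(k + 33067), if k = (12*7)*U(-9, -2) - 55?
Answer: 4*√18438/3 ≈ 181.05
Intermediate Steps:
U(C, W) = -3 + W/C
k = -865/3 (k = (12*7)*(-3 - 2/(-9)) - 55 = 84*(-3 - 2*(-⅑)) - 55 = 84*(-3 + 2/9) - 55 = 84*(-25/9) - 55 = -700/3 - 55 = -865/3 ≈ -288.33)
√(k + 33067) = √(-865/3 + 33067) = √(98336/3) = 4*√18438/3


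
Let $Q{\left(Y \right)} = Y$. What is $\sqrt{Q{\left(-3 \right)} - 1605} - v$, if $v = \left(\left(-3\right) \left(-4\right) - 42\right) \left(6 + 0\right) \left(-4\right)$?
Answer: $-720 + 2 i \sqrt{402} \approx -720.0 + 40.1 i$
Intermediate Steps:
$v = 720$ ($v = \left(12 - 42\right) 6 \left(-4\right) = \left(-30\right) \left(-24\right) = 720$)
$\sqrt{Q{\left(-3 \right)} - 1605} - v = \sqrt{-3 - 1605} - 720 = \sqrt{-1608} - 720 = 2 i \sqrt{402} - 720 = -720 + 2 i \sqrt{402}$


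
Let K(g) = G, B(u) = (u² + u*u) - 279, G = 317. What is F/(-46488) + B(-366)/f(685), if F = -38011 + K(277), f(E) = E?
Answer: 6233771647/15922140 ≈ 391.52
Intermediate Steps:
B(u) = -279 + 2*u² (B(u) = (u² + u²) - 279 = 2*u² - 279 = -279 + 2*u²)
K(g) = 317
F = -37694 (F = -38011 + 317 = -37694)
F/(-46488) + B(-366)/f(685) = -37694/(-46488) + (-279 + 2*(-366)²)/685 = -37694*(-1/46488) + (-279 + 2*133956)*(1/685) = 18847/23244 + (-279 + 267912)*(1/685) = 18847/23244 + 267633*(1/685) = 18847/23244 + 267633/685 = 6233771647/15922140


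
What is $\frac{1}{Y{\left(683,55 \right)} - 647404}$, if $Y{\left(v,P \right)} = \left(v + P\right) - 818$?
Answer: $- \frac{1}{647484} \approx -1.5444 \cdot 10^{-6}$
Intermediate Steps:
$Y{\left(v,P \right)} = -818 + P + v$ ($Y{\left(v,P \right)} = \left(P + v\right) - 818 = -818 + P + v$)
$\frac{1}{Y{\left(683,55 \right)} - 647404} = \frac{1}{\left(-818 + 55 + 683\right) - 647404} = \frac{1}{-80 - 647404} = \frac{1}{-647484} = - \frac{1}{647484}$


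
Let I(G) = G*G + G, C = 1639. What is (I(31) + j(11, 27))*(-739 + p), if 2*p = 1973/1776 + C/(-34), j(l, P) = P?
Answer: -46920534673/60384 ≈ -7.7704e+5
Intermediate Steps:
I(G) = G + G² (I(G) = G² + G = G + G²)
p = -1421891/60384 (p = (1973/1776 + 1639/(-34))/2 = (1973*(1/1776) + 1639*(-1/34))/2 = (1973/1776 - 1639/34)/2 = (½)*(-1421891/30192) = -1421891/60384 ≈ -23.547)
(I(31) + j(11, 27))*(-739 + p) = (31*(1 + 31) + 27)*(-739 - 1421891/60384) = (31*32 + 27)*(-46045667/60384) = (992 + 27)*(-46045667/60384) = 1019*(-46045667/60384) = -46920534673/60384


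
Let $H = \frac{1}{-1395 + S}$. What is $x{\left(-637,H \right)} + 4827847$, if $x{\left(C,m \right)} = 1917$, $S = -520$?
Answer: $4829764$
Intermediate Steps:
$H = - \frac{1}{1915}$ ($H = \frac{1}{-1395 - 520} = \frac{1}{-1915} = - \frac{1}{1915} \approx -0.00052219$)
$x{\left(-637,H \right)} + 4827847 = 1917 + 4827847 = 4829764$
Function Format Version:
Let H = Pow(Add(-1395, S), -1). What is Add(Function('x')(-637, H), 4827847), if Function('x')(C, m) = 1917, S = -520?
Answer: 4829764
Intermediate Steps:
H = Rational(-1, 1915) (H = Pow(Add(-1395, -520), -1) = Pow(-1915, -1) = Rational(-1, 1915) ≈ -0.00052219)
Add(Function('x')(-637, H), 4827847) = Add(1917, 4827847) = 4829764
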